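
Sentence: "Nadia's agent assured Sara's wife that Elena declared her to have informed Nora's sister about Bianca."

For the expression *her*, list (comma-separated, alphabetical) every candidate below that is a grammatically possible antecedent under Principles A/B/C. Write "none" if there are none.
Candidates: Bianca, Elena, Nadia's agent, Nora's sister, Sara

*her* is a pronoun; Principle B requires it to be free in its binding domain — the clause headed by 'declared'.
— Bianca: second object of the clause headed by 'informed'; is c-commanded by the pronoun; coreference would bind this R-expression — blocked (Principle C).
— Elena: subject of the clause headed by 'declared'; c-commands the pronoun within its binding domain — blocked (Principle B).
— Nadia's agent: subject of the matrix clause; c-commands the pronoun but lies outside its binding domain — allowed.
— Nora's sister: object of the clause headed by 'informed'; is c-commanded by the pronoun; coreference would bind this R-expression — blocked (Principle C).
— Sara: possessor inside the object DP of the matrix clause; does not c-command the pronoun — Principle B does not apply; allowed.

Nadia's agent, Sara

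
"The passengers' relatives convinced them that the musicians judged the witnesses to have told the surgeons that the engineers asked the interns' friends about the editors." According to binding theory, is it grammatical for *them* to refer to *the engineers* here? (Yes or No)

*the engineers* is an R-expression; Principle C requires it to be free (not bound by any c-commanding expression).
— them: object of the matrix clause; the pronoun c-commands the R-expression — coreference blocked (Principle C).

No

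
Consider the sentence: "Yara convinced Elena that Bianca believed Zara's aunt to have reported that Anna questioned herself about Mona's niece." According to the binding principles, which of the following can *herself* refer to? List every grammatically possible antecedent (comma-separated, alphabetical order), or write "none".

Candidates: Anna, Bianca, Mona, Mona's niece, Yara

*herself* is a reflexive; Principle A requires it to be bound within its binding domain — the clause headed by 'questioned'.
— Anna: subject of the clause headed by 'questioned'; c-commands the reflexive within its binding domain — allowed (Principle A).
— Bianca: subject of the clause headed by 'believed'; c-commands the reflexive but lies outside its binding domain — cannot bind it (Principle A).
— Mona: possessor inside the second object DP of the clause headed by 'questioned'; does not c-command the reflexive — cannot bind it (Principle A).
— Mona's niece: second object of the clause headed by 'questioned'; does not c-command the reflexive — cannot bind it (Principle A).
— Yara: subject of the matrix clause; c-commands the reflexive but lies outside its binding domain — cannot bind it (Principle A).

Anna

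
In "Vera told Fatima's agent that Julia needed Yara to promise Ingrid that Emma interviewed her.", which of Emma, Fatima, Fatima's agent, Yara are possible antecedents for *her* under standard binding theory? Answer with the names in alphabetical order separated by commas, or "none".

*her* is a pronoun; Principle B requires it to be free in its binding domain — the clause headed by 'interviewed'.
— Emma: subject of the clause headed by 'interviewed'; c-commands the pronoun within its binding domain — blocked (Principle B).
— Fatima: possessor inside the object DP of the matrix clause; does not c-command the pronoun — Principle B does not apply; allowed.
— Fatima's agent: object of the matrix clause; c-commands the pronoun but lies outside its binding domain — allowed.
— Yara: subject of the clause headed by 'promise'; c-commands the pronoun but lies outside its binding domain — allowed.

Fatima, Fatima's agent, Yara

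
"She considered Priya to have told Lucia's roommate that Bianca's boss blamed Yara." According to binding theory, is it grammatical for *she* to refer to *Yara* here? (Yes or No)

No

*Yara* is an R-expression; Principle C requires it to be free (not bound by any c-commanding expression).
— she: subject of the matrix clause; the pronoun c-commands the R-expression — coreference blocked (Principle C).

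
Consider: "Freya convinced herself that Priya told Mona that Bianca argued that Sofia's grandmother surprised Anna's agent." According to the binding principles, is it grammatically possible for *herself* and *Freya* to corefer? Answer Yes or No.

*herself* is a reflexive; Principle A requires it to be bound within its binding domain — the matrix clause.
— Freya: subject of the matrix clause; c-commands the reflexive within its binding domain — allowed (Principle A).

Yes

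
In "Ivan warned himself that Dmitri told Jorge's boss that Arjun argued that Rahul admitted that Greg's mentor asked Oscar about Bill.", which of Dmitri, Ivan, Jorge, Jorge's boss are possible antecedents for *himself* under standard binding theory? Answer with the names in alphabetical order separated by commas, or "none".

Ivan

*himself* is a reflexive; Principle A requires it to be bound within its binding domain — the matrix clause.
— Dmitri: subject of the clause headed by 'told'; does not c-command the reflexive — cannot bind it (Principle A).
— Ivan: subject of the matrix clause; c-commands the reflexive within its binding domain — allowed (Principle A).
— Jorge: possessor inside the object DP of the clause headed by 'told'; does not c-command the reflexive — cannot bind it (Principle A).
— Jorge's boss: object of the clause headed by 'told'; does not c-command the reflexive — cannot bind it (Principle A).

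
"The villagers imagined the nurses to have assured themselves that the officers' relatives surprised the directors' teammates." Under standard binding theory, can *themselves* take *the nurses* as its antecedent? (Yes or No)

Yes

*themselves* is a reflexive; Principle A requires it to be bound within its binding domain — the clause headed by 'assured'.
— the nurses: subject of the clause headed by 'assured'; c-commands the reflexive within its binding domain — allowed (Principle A).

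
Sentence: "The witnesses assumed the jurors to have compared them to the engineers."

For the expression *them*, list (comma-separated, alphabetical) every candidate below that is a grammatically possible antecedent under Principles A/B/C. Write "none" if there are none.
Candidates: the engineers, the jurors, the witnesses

*them* is a pronoun; Principle B requires it to be free in its binding domain — the clause headed by 'compared'.
— the engineers: second object of the clause headed by 'compared'; is c-commanded by the pronoun; coreference would bind this R-expression — blocked (Principle C).
— the jurors: subject of the clause headed by 'compared'; c-commands the pronoun within its binding domain — blocked (Principle B).
— the witnesses: subject of the matrix clause; c-commands the pronoun but lies outside its binding domain — allowed.

the witnesses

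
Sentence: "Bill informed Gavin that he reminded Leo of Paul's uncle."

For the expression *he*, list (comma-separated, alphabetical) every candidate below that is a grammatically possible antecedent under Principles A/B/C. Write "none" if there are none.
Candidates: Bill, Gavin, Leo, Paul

*he* is a pronoun; Principle B requires it to be free in its binding domain — the clause headed by 'reminded'.
— Bill: subject of the matrix clause; c-commands the pronoun but lies outside its binding domain — allowed.
— Gavin: object of the matrix clause; c-commands the pronoun but lies outside its binding domain — allowed.
— Leo: object of the clause headed by 'reminded'; is c-commanded by the pronoun; coreference would bind this R-expression — blocked (Principle C).
— Paul: possessor inside the second object DP of the clause headed by 'reminded'; is c-commanded by the pronoun; coreference would bind this R-expression — blocked (Principle C).

Bill, Gavin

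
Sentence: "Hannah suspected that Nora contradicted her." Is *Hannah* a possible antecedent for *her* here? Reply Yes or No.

Yes

*her* is a pronoun; Principle B requires it to be free in its binding domain — the clause headed by 'contradicted'.
— Hannah: subject of the matrix clause; c-commands the pronoun but lies outside its binding domain — allowed.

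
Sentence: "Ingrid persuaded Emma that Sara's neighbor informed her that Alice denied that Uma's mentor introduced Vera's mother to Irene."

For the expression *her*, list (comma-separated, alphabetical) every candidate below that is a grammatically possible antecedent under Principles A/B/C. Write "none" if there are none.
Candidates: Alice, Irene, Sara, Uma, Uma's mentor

*her* is a pronoun; Principle B requires it to be free in its binding domain — the clause headed by 'informed'.
— Alice: subject of the clause headed by 'denied'; is c-commanded by the pronoun; coreference would bind this R-expression — blocked (Principle C).
— Irene: second object of the clause headed by 'introduced'; is c-commanded by the pronoun; coreference would bind this R-expression — blocked (Principle C).
— Sara: possessor inside the subject DP of the clause headed by 'informed'; does not c-command the pronoun — Principle B does not apply; allowed.
— Uma: possessor inside the subject DP of the clause headed by 'introduced'; is c-commanded by the pronoun; coreference would bind this R-expression — blocked (Principle C).
— Uma's mentor: subject of the clause headed by 'introduced'; is c-commanded by the pronoun; coreference would bind this R-expression — blocked (Principle C).

Sara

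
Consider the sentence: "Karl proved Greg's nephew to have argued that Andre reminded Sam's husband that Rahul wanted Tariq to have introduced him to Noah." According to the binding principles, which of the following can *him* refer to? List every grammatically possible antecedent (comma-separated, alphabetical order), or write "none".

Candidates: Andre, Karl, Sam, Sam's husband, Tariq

Andre, Karl, Sam, Sam's husband

*him* is a pronoun; Principle B requires it to be free in its binding domain — the clause headed by 'introduced'.
— Andre: subject of the clause headed by 'reminded'; c-commands the pronoun but lies outside its binding domain — allowed.
— Karl: subject of the matrix clause; c-commands the pronoun but lies outside its binding domain — allowed.
— Sam: possessor inside the object DP of the clause headed by 'reminded'; does not c-command the pronoun — Principle B does not apply; allowed.
— Sam's husband: object of the clause headed by 'reminded'; c-commands the pronoun but lies outside its binding domain — allowed.
— Tariq: subject of the clause headed by 'introduced'; c-commands the pronoun within its binding domain — blocked (Principle B).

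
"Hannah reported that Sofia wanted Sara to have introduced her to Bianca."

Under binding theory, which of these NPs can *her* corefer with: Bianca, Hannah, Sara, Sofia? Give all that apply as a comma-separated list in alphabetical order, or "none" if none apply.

*her* is a pronoun; Principle B requires it to be free in its binding domain — the clause headed by 'introduced'.
— Bianca: second object of the clause headed by 'introduced'; is c-commanded by the pronoun; coreference would bind this R-expression — blocked (Principle C).
— Hannah: subject of the matrix clause; c-commands the pronoun but lies outside its binding domain — allowed.
— Sara: subject of the clause headed by 'introduced'; c-commands the pronoun within its binding domain — blocked (Principle B).
— Sofia: subject of the clause headed by 'wanted'; c-commands the pronoun but lies outside its binding domain — allowed.

Hannah, Sofia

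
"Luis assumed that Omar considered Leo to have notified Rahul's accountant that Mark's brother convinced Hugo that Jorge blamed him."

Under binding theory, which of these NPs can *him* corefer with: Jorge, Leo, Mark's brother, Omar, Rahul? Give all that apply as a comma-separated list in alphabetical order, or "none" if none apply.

*him* is a pronoun; Principle B requires it to be free in its binding domain — the clause headed by 'blamed'.
— Jorge: subject of the clause headed by 'blamed'; c-commands the pronoun within its binding domain — blocked (Principle B).
— Leo: subject of the clause headed by 'notified'; c-commands the pronoun but lies outside its binding domain — allowed.
— Mark's brother: subject of the clause headed by 'convinced'; c-commands the pronoun but lies outside its binding domain — allowed.
— Omar: subject of the clause headed by 'considered'; c-commands the pronoun but lies outside its binding domain — allowed.
— Rahul: possessor inside the object DP of the clause headed by 'notified'; does not c-command the pronoun — Principle B does not apply; allowed.

Leo, Mark's brother, Omar, Rahul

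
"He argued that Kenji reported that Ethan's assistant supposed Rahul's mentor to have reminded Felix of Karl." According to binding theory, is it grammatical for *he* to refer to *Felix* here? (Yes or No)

*Felix* is an R-expression; Principle C requires it to be free (not bound by any c-commanding expression).
— he: subject of the matrix clause; the pronoun c-commands the R-expression — coreference blocked (Principle C).

No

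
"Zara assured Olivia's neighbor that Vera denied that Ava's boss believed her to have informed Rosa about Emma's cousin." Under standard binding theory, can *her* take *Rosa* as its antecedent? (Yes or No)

No

*her* is a pronoun; Principle B requires it to be free in its binding domain — the clause headed by 'believed'.
— Rosa: object of the clause headed by 'informed'; is c-commanded by the pronoun; coreference would bind this R-expression — blocked (Principle C).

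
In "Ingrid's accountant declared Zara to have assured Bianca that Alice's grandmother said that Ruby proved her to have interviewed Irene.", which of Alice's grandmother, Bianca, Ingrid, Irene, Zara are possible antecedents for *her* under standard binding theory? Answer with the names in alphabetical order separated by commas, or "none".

Alice's grandmother, Bianca, Ingrid, Zara

*her* is a pronoun; Principle B requires it to be free in its binding domain — the clause headed by 'proved'.
— Alice's grandmother: subject of the clause headed by 'said'; c-commands the pronoun but lies outside its binding domain — allowed.
— Bianca: object of the clause headed by 'assured'; c-commands the pronoun but lies outside its binding domain — allowed.
— Ingrid: possessor inside the subject DP of the matrix clause; does not c-command the pronoun — Principle B does not apply; allowed.
— Irene: object of the clause headed by 'interviewed'; is c-commanded by the pronoun; coreference would bind this R-expression — blocked (Principle C).
— Zara: subject of the clause headed by 'assured'; c-commands the pronoun but lies outside its binding domain — allowed.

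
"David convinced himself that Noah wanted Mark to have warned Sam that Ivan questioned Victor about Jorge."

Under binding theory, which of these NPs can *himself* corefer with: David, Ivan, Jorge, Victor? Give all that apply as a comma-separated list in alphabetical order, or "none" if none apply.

*himself* is a reflexive; Principle A requires it to be bound within its binding domain — the matrix clause.
— David: subject of the matrix clause; c-commands the reflexive within its binding domain — allowed (Principle A).
— Ivan: subject of the clause headed by 'questioned'; does not c-command the reflexive — cannot bind it (Principle A).
— Jorge: second object of the clause headed by 'questioned'; does not c-command the reflexive — cannot bind it (Principle A).
— Victor: object of the clause headed by 'questioned'; does not c-command the reflexive — cannot bind it (Principle A).

David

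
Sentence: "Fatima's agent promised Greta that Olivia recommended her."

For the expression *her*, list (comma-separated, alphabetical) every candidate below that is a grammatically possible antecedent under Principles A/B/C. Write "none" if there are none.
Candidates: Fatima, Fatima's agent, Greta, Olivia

Fatima, Fatima's agent, Greta

*her* is a pronoun; Principle B requires it to be free in its binding domain — the clause headed by 'recommended'.
— Fatima: possessor inside the subject DP of the matrix clause; does not c-command the pronoun — Principle B does not apply; allowed.
— Fatima's agent: subject of the matrix clause; c-commands the pronoun but lies outside its binding domain — allowed.
— Greta: object of the matrix clause; c-commands the pronoun but lies outside its binding domain — allowed.
— Olivia: subject of the clause headed by 'recommended'; c-commands the pronoun within its binding domain — blocked (Principle B).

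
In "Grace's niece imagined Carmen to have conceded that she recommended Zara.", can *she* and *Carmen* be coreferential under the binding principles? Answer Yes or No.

*Carmen* is an R-expression; Principle C requires it to be free (not bound by any c-commanding expression).
— she: subject of the clause headed by 'recommended'; the pronoun does not c-command the R-expression — coreference allowed.

Yes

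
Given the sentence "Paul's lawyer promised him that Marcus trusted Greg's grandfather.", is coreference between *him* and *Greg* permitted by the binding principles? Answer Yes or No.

*him* is a pronoun; Principle B requires it to be free in its binding domain — the matrix clause.
— Greg: possessor inside the object DP of the clause headed by 'trusted'; is c-commanded by the pronoun; coreference would bind this R-expression — blocked (Principle C).

No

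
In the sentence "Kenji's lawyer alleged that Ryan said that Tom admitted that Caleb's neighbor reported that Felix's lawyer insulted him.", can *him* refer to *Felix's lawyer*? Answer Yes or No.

No

*him* is a pronoun; Principle B requires it to be free in its binding domain — the clause headed by 'insulted'.
— Felix's lawyer: subject of the clause headed by 'insulted'; c-commands the pronoun within its binding domain — blocked (Principle B).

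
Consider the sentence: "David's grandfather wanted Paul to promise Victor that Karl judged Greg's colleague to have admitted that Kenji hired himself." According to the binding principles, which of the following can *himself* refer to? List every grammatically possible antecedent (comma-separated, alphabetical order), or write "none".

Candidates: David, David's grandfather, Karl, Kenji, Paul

Kenji

*himself* is a reflexive; Principle A requires it to be bound within its binding domain — the clause headed by 'hired'.
— David: possessor inside the subject DP of the matrix clause; does not c-command the reflexive — cannot bind it (Principle A).
— David's grandfather: subject of the matrix clause; c-commands the reflexive but lies outside its binding domain — cannot bind it (Principle A).
— Karl: subject of the clause headed by 'judged'; c-commands the reflexive but lies outside its binding domain — cannot bind it (Principle A).
— Kenji: subject of the clause headed by 'hired'; c-commands the reflexive within its binding domain — allowed (Principle A).
— Paul: subject of the clause headed by 'promise'; c-commands the reflexive but lies outside its binding domain — cannot bind it (Principle A).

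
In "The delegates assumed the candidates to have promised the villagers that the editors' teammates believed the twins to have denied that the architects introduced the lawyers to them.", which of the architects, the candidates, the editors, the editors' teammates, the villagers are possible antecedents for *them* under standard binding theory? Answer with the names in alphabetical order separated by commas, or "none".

the candidates, the editors, the editors' teammates, the villagers

*them* is a pronoun; Principle B requires it to be free in its binding domain — the clause headed by 'introduced'.
— the architects: subject of the clause headed by 'introduced'; c-commands the pronoun within its binding domain — blocked (Principle B).
— the candidates: subject of the clause headed by 'promised'; c-commands the pronoun but lies outside its binding domain — allowed.
— the editors: possessor inside the subject DP of the clause headed by 'believed'; does not c-command the pronoun — Principle B does not apply; allowed.
— the editors' teammates: subject of the clause headed by 'believed'; c-commands the pronoun but lies outside its binding domain — allowed.
— the villagers: object of the clause headed by 'promised'; c-commands the pronoun but lies outside its binding domain — allowed.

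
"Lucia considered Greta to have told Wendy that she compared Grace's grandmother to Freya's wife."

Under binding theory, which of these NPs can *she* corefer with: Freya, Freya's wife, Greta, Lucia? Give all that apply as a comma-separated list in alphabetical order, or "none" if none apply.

Greta, Lucia

*she* is a pronoun; Principle B requires it to be free in its binding domain — the clause headed by 'compared'.
— Freya: possessor inside the second object DP of the clause headed by 'compared'; is c-commanded by the pronoun; coreference would bind this R-expression — blocked (Principle C).
— Freya's wife: second object of the clause headed by 'compared'; is c-commanded by the pronoun; coreference would bind this R-expression — blocked (Principle C).
— Greta: subject of the clause headed by 'told'; c-commands the pronoun but lies outside its binding domain — allowed.
— Lucia: subject of the matrix clause; c-commands the pronoun but lies outside its binding domain — allowed.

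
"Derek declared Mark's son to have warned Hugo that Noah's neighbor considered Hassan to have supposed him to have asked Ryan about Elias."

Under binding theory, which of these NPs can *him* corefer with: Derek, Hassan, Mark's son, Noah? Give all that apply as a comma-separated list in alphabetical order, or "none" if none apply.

*him* is a pronoun; Principle B requires it to be free in its binding domain — the clause headed by 'supposed'.
— Derek: subject of the matrix clause; c-commands the pronoun but lies outside its binding domain — allowed.
— Hassan: subject of the clause headed by 'supposed'; c-commands the pronoun within its binding domain — blocked (Principle B).
— Mark's son: subject of the clause headed by 'warned'; c-commands the pronoun but lies outside its binding domain — allowed.
— Noah: possessor inside the subject DP of the clause headed by 'considered'; does not c-command the pronoun — Principle B does not apply; allowed.

Derek, Mark's son, Noah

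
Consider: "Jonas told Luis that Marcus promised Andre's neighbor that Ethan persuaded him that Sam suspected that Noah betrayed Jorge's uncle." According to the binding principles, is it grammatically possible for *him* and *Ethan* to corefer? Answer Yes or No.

No

*him* is a pronoun; Principle B requires it to be free in its binding domain — the clause headed by 'persuaded'.
— Ethan: subject of the clause headed by 'persuaded'; c-commands the pronoun within its binding domain — blocked (Principle B).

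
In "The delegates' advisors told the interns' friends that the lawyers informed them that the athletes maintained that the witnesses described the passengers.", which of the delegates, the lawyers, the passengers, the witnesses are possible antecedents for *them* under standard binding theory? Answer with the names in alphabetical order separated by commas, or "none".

*them* is a pronoun; Principle B requires it to be free in its binding domain — the clause headed by 'informed'.
— the delegates: possessor inside the subject DP of the matrix clause; does not c-command the pronoun — Principle B does not apply; allowed.
— the lawyers: subject of the clause headed by 'informed'; c-commands the pronoun within its binding domain — blocked (Principle B).
— the passengers: object of the clause headed by 'described'; is c-commanded by the pronoun; coreference would bind this R-expression — blocked (Principle C).
— the witnesses: subject of the clause headed by 'described'; is c-commanded by the pronoun; coreference would bind this R-expression — blocked (Principle C).

the delegates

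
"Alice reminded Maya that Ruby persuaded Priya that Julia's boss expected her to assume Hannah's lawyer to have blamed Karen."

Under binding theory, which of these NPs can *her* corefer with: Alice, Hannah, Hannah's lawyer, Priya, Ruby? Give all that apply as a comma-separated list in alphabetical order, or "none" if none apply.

*her* is a pronoun; Principle B requires it to be free in its binding domain — the clause headed by 'expected'.
— Alice: subject of the matrix clause; c-commands the pronoun but lies outside its binding domain — allowed.
— Hannah: possessor inside the subject DP of the clause headed by 'blamed'; is c-commanded by the pronoun; coreference would bind this R-expression — blocked (Principle C).
— Hannah's lawyer: subject of the clause headed by 'blamed'; is c-commanded by the pronoun; coreference would bind this R-expression — blocked (Principle C).
— Priya: object of the clause headed by 'persuaded'; c-commands the pronoun but lies outside its binding domain — allowed.
— Ruby: subject of the clause headed by 'persuaded'; c-commands the pronoun but lies outside its binding domain — allowed.

Alice, Priya, Ruby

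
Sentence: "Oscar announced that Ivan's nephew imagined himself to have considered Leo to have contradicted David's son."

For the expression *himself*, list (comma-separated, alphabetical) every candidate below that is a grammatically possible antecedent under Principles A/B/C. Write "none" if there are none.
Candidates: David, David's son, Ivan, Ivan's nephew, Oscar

*himself* is a reflexive; Principle A requires it to be bound within its binding domain — the clause headed by 'imagined'.
— David: possessor inside the object DP of the clause headed by 'contradicted'; does not c-command the reflexive — cannot bind it (Principle A).
— David's son: object of the clause headed by 'contradicted'; does not c-command the reflexive — cannot bind it (Principle A).
— Ivan: possessor inside the subject DP of the clause headed by 'imagined'; does not c-command the reflexive — cannot bind it (Principle A).
— Ivan's nephew: subject of the clause headed by 'imagined'; c-commands the reflexive within its binding domain — allowed (Principle A).
— Oscar: subject of the matrix clause; c-commands the reflexive but lies outside its binding domain — cannot bind it (Principle A).

Ivan's nephew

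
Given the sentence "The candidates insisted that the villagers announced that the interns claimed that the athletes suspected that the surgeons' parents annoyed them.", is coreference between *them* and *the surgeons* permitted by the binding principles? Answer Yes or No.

*them* is a pronoun; Principle B requires it to be free in its binding domain — the clause headed by 'annoyed'.
— the surgeons: possessor inside the subject DP of the clause headed by 'annoyed'; does not c-command the pronoun — Principle B does not apply; allowed.

Yes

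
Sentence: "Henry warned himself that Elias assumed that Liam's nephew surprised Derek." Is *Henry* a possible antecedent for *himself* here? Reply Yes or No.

*himself* is a reflexive; Principle A requires it to be bound within its binding domain — the matrix clause.
— Henry: subject of the matrix clause; c-commands the reflexive within its binding domain — allowed (Principle A).

Yes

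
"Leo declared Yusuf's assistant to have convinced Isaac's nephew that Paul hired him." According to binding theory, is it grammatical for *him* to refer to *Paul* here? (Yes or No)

No

*Paul* is an R-expression; Principle C requires it to be free (not bound by any c-commanding expression).
— him: object of the clause headed by 'hired'; the R-expression locally c-commands the pronoun — coreference blocked (Principle B on the pronoun).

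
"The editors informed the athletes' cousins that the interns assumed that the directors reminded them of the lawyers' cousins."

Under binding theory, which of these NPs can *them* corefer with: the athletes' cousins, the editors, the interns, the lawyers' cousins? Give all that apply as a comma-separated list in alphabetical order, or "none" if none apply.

the athletes' cousins, the editors, the interns

*them* is a pronoun; Principle B requires it to be free in its binding domain — the clause headed by 'reminded'.
— the athletes' cousins: object of the matrix clause; c-commands the pronoun but lies outside its binding domain — allowed.
— the editors: subject of the matrix clause; c-commands the pronoun but lies outside its binding domain — allowed.
— the interns: subject of the clause headed by 'assumed'; c-commands the pronoun but lies outside its binding domain — allowed.
— the lawyers' cousins: second object of the clause headed by 'reminded'; is c-commanded by the pronoun; coreference would bind this R-expression — blocked (Principle C).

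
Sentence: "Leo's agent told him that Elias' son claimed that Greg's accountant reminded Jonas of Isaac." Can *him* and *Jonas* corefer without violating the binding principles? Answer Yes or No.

*Jonas* is an R-expression; Principle C requires it to be free (not bound by any c-commanding expression).
— him: object of the matrix clause; the pronoun c-commands the R-expression — coreference blocked (Principle C).

No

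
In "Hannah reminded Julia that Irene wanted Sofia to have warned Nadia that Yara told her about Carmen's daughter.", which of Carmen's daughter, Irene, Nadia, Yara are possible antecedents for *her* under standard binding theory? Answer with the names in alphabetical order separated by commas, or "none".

Irene, Nadia

*her* is a pronoun; Principle B requires it to be free in its binding domain — the clause headed by 'told'.
— Carmen's daughter: second object of the clause headed by 'told'; is c-commanded by the pronoun; coreference would bind this R-expression — blocked (Principle C).
— Irene: subject of the clause headed by 'wanted'; c-commands the pronoun but lies outside its binding domain — allowed.
— Nadia: object of the clause headed by 'warned'; c-commands the pronoun but lies outside its binding domain — allowed.
— Yara: subject of the clause headed by 'told'; c-commands the pronoun within its binding domain — blocked (Principle B).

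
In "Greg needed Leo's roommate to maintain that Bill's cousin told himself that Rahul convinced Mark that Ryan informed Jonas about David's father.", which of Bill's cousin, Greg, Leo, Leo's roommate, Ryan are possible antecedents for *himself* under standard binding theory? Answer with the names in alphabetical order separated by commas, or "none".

Bill's cousin

*himself* is a reflexive; Principle A requires it to be bound within its binding domain — the clause headed by 'told'.
— Bill's cousin: subject of the clause headed by 'told'; c-commands the reflexive within its binding domain — allowed (Principle A).
— Greg: subject of the matrix clause; c-commands the reflexive but lies outside its binding domain — cannot bind it (Principle A).
— Leo: possessor inside the subject DP of the clause headed by 'maintain'; does not c-command the reflexive — cannot bind it (Principle A).
— Leo's roommate: subject of the clause headed by 'maintain'; c-commands the reflexive but lies outside its binding domain — cannot bind it (Principle A).
— Ryan: subject of the clause headed by 'informed'; does not c-command the reflexive — cannot bind it (Principle A).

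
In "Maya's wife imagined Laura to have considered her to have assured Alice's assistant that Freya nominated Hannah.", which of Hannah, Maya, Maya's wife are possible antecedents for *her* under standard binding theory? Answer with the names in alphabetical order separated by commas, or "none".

Maya, Maya's wife

*her* is a pronoun; Principle B requires it to be free in its binding domain — the clause headed by 'considered'.
— Hannah: object of the clause headed by 'nominated'; is c-commanded by the pronoun; coreference would bind this R-expression — blocked (Principle C).
— Maya: possessor inside the subject DP of the matrix clause; does not c-command the pronoun — Principle B does not apply; allowed.
— Maya's wife: subject of the matrix clause; c-commands the pronoun but lies outside its binding domain — allowed.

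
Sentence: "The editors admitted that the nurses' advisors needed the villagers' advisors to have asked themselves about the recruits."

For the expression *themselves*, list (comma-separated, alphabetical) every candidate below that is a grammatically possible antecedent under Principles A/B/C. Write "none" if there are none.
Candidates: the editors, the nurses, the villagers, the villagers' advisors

*themselves* is a reflexive; Principle A requires it to be bound within its binding domain — the clause headed by 'asked'.
— the editors: subject of the matrix clause; c-commands the reflexive but lies outside its binding domain — cannot bind it (Principle A).
— the nurses: possessor inside the subject DP of the clause headed by 'needed'; does not c-command the reflexive — cannot bind it (Principle A).
— the villagers: possessor inside the subject DP of the clause headed by 'asked'; does not c-command the reflexive — cannot bind it (Principle A).
— the villagers' advisors: subject of the clause headed by 'asked'; c-commands the reflexive within its binding domain — allowed (Principle A).

the villagers' advisors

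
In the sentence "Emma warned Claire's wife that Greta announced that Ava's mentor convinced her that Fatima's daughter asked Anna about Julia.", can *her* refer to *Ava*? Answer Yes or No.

Yes

*her* is a pronoun; Principle B requires it to be free in its binding domain — the clause headed by 'convinced'.
— Ava: possessor inside the subject DP of the clause headed by 'convinced'; does not c-command the pronoun — Principle B does not apply; allowed.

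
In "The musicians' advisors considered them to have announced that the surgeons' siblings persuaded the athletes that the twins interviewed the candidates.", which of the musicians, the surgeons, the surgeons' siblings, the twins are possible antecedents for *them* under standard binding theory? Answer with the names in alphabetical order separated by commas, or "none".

the musicians

*them* is a pronoun; Principle B requires it to be free in its binding domain — the matrix clause.
— the musicians: possessor inside the subject DP of the matrix clause; does not c-command the pronoun — Principle B does not apply; allowed.
— the surgeons: possessor inside the subject DP of the clause headed by 'persuaded'; is c-commanded by the pronoun; coreference would bind this R-expression — blocked (Principle C).
— the surgeons' siblings: subject of the clause headed by 'persuaded'; is c-commanded by the pronoun; coreference would bind this R-expression — blocked (Principle C).
— the twins: subject of the clause headed by 'interviewed'; is c-commanded by the pronoun; coreference would bind this R-expression — blocked (Principle C).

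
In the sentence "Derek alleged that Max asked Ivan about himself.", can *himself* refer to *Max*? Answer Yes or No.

Yes

*himself* is a reflexive; Principle A requires it to be bound within its binding domain — the clause headed by 'asked'.
— Max: subject of the clause headed by 'asked'; c-commands the reflexive within its binding domain — allowed (Principle A).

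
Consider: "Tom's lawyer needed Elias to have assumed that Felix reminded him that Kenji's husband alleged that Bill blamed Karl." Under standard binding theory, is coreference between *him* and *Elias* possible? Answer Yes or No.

Yes

*Elias* is an R-expression; Principle C requires it to be free (not bound by any c-commanding expression).
— him: object of the clause headed by 'reminded'; the pronoun does not c-command the R-expression — coreference allowed.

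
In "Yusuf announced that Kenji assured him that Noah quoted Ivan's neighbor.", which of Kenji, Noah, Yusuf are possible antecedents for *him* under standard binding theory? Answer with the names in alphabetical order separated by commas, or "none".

*him* is a pronoun; Principle B requires it to be free in its binding domain — the clause headed by 'assured'.
— Kenji: subject of the clause headed by 'assured'; c-commands the pronoun within its binding domain — blocked (Principle B).
— Noah: subject of the clause headed by 'quoted'; is c-commanded by the pronoun; coreference would bind this R-expression — blocked (Principle C).
— Yusuf: subject of the matrix clause; c-commands the pronoun but lies outside its binding domain — allowed.

Yusuf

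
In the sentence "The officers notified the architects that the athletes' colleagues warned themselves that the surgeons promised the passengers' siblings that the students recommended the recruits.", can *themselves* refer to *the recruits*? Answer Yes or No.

No

*themselves* is a reflexive; Principle A requires it to be bound within its binding domain — the clause headed by 'warned'.
— the recruits: object of the clause headed by 'recommended'; does not c-command the reflexive — cannot bind it (Principle A).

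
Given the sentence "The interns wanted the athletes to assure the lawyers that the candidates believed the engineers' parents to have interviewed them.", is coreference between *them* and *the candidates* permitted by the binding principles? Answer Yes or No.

*them* is a pronoun; Principle B requires it to be free in its binding domain — the clause headed by 'interviewed'.
— the candidates: subject of the clause headed by 'believed'; c-commands the pronoun but lies outside its binding domain — allowed.

Yes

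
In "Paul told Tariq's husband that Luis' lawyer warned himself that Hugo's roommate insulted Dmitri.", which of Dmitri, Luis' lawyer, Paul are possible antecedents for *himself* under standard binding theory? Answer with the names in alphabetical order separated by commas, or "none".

*himself* is a reflexive; Principle A requires it to be bound within its binding domain — the clause headed by 'warned'.
— Dmitri: object of the clause headed by 'insulted'; does not c-command the reflexive — cannot bind it (Principle A).
— Luis' lawyer: subject of the clause headed by 'warned'; c-commands the reflexive within its binding domain — allowed (Principle A).
— Paul: subject of the matrix clause; c-commands the reflexive but lies outside its binding domain — cannot bind it (Principle A).

Luis' lawyer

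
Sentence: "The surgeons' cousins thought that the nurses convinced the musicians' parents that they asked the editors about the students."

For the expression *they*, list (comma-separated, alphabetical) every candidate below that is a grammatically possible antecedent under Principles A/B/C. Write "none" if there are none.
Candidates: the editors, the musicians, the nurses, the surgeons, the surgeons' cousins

the musicians, the nurses, the surgeons, the surgeons' cousins

*they* is a pronoun; Principle B requires it to be free in its binding domain — the clause headed by 'asked'.
— the editors: object of the clause headed by 'asked'; is c-commanded by the pronoun; coreference would bind this R-expression — blocked (Principle C).
— the musicians: possessor inside the object DP of the clause headed by 'convinced'; does not c-command the pronoun — Principle B does not apply; allowed.
— the nurses: subject of the clause headed by 'convinced'; c-commands the pronoun but lies outside its binding domain — allowed.
— the surgeons: possessor inside the subject DP of the matrix clause; does not c-command the pronoun — Principle B does not apply; allowed.
— the surgeons' cousins: subject of the matrix clause; c-commands the pronoun but lies outside its binding domain — allowed.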